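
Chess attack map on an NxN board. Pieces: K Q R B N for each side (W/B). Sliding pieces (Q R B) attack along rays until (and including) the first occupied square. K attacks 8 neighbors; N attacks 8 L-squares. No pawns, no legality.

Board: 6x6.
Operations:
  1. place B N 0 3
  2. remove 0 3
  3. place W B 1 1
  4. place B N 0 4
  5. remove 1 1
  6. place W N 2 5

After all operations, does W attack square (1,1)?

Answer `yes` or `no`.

Answer: no

Derivation:
Op 1: place BN@(0,3)
Op 2: remove (0,3)
Op 3: place WB@(1,1)
Op 4: place BN@(0,4)
Op 5: remove (1,1)
Op 6: place WN@(2,5)
Per-piece attacks for W:
  WN@(2,5): attacks (3,3) (4,4) (1,3) (0,4)
W attacks (1,1): no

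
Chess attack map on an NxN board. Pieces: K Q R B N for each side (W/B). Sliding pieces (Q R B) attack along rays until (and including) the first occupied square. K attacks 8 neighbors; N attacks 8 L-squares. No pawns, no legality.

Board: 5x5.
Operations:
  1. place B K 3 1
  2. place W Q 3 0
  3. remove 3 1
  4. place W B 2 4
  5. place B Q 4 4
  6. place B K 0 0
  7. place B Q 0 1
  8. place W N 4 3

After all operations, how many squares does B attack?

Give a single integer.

Op 1: place BK@(3,1)
Op 2: place WQ@(3,0)
Op 3: remove (3,1)
Op 4: place WB@(2,4)
Op 5: place BQ@(4,4)
Op 6: place BK@(0,0)
Op 7: place BQ@(0,1)
Op 8: place WN@(4,3)
Per-piece attacks for B:
  BK@(0,0): attacks (0,1) (1,0) (1,1)
  BQ@(0,1): attacks (0,2) (0,3) (0,4) (0,0) (1,1) (2,1) (3,1) (4,1) (1,2) (2,3) (3,4) (1,0) [ray(0,-1) blocked at (0,0)]
  BQ@(4,4): attacks (4,3) (3,4) (2,4) (3,3) (2,2) (1,1) (0,0) [ray(0,-1) blocked at (4,3); ray(-1,0) blocked at (2,4); ray(-1,-1) blocked at (0,0)]
Union (17 distinct): (0,0) (0,1) (0,2) (0,3) (0,4) (1,0) (1,1) (1,2) (2,1) (2,2) (2,3) (2,4) (3,1) (3,3) (3,4) (4,1) (4,3)

Answer: 17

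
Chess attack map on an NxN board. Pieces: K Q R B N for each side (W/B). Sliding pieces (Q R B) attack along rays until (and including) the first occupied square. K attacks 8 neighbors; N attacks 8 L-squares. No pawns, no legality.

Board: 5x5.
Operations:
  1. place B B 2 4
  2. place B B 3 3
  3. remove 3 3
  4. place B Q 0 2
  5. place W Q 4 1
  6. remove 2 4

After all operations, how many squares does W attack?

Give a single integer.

Answer: 12

Derivation:
Op 1: place BB@(2,4)
Op 2: place BB@(3,3)
Op 3: remove (3,3)
Op 4: place BQ@(0,2)
Op 5: place WQ@(4,1)
Op 6: remove (2,4)
Per-piece attacks for W:
  WQ@(4,1): attacks (4,2) (4,3) (4,4) (4,0) (3,1) (2,1) (1,1) (0,1) (3,2) (2,3) (1,4) (3,0)
Union (12 distinct): (0,1) (1,1) (1,4) (2,1) (2,3) (3,0) (3,1) (3,2) (4,0) (4,2) (4,3) (4,4)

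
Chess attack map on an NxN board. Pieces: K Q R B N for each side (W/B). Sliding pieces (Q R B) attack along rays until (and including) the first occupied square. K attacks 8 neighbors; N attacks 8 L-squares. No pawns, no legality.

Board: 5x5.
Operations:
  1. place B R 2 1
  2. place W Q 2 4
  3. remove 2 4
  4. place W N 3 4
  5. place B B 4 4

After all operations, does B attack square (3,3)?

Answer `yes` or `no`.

Op 1: place BR@(2,1)
Op 2: place WQ@(2,4)
Op 3: remove (2,4)
Op 4: place WN@(3,4)
Op 5: place BB@(4,4)
Per-piece attacks for B:
  BR@(2,1): attacks (2,2) (2,3) (2,4) (2,0) (3,1) (4,1) (1,1) (0,1)
  BB@(4,4): attacks (3,3) (2,2) (1,1) (0,0)
B attacks (3,3): yes

Answer: yes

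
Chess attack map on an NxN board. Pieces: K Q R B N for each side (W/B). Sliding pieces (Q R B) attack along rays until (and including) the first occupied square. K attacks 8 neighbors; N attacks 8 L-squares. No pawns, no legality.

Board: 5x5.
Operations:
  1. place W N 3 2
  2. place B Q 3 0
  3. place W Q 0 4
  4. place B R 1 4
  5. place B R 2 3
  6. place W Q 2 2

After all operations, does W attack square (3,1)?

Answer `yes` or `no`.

Op 1: place WN@(3,2)
Op 2: place BQ@(3,0)
Op 3: place WQ@(0,4)
Op 4: place BR@(1,4)
Op 5: place BR@(2,3)
Op 6: place WQ@(2,2)
Per-piece attacks for W:
  WQ@(0,4): attacks (0,3) (0,2) (0,1) (0,0) (1,4) (1,3) (2,2) [ray(1,0) blocked at (1,4); ray(1,-1) blocked at (2,2)]
  WQ@(2,2): attacks (2,3) (2,1) (2,0) (3,2) (1,2) (0,2) (3,3) (4,4) (3,1) (4,0) (1,3) (0,4) (1,1) (0,0) [ray(0,1) blocked at (2,3); ray(1,0) blocked at (3,2); ray(-1,1) blocked at (0,4)]
  WN@(3,2): attacks (4,4) (2,4) (1,3) (4,0) (2,0) (1,1)
W attacks (3,1): yes

Answer: yes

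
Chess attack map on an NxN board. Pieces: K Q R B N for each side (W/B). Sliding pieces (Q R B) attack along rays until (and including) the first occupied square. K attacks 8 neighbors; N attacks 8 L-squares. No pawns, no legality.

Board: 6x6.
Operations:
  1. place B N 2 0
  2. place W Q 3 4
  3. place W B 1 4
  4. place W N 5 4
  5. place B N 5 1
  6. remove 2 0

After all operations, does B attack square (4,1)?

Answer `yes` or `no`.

Answer: no

Derivation:
Op 1: place BN@(2,0)
Op 2: place WQ@(3,4)
Op 3: place WB@(1,4)
Op 4: place WN@(5,4)
Op 5: place BN@(5,1)
Op 6: remove (2,0)
Per-piece attacks for B:
  BN@(5,1): attacks (4,3) (3,2) (3,0)
B attacks (4,1): no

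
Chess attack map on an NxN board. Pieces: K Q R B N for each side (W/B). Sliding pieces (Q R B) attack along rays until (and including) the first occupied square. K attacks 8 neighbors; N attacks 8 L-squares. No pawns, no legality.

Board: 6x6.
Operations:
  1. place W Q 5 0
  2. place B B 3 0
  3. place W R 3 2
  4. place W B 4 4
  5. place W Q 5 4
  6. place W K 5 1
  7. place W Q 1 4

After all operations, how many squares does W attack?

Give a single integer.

Op 1: place WQ@(5,0)
Op 2: place BB@(3,0)
Op 3: place WR@(3,2)
Op 4: place WB@(4,4)
Op 5: place WQ@(5,4)
Op 6: place WK@(5,1)
Op 7: place WQ@(1,4)
Per-piece attacks for W:
  WQ@(1,4): attacks (1,5) (1,3) (1,2) (1,1) (1,0) (2,4) (3,4) (4,4) (0,4) (2,5) (2,3) (3,2) (0,5) (0,3) [ray(1,0) blocked at (4,4); ray(1,-1) blocked at (3,2)]
  WR@(3,2): attacks (3,3) (3,4) (3,5) (3,1) (3,0) (4,2) (5,2) (2,2) (1,2) (0,2) [ray(0,-1) blocked at (3,0)]
  WB@(4,4): attacks (5,5) (5,3) (3,5) (3,3) (2,2) (1,1) (0,0)
  WQ@(5,0): attacks (5,1) (4,0) (3,0) (4,1) (3,2) [ray(0,1) blocked at (5,1); ray(-1,0) blocked at (3,0); ray(-1,1) blocked at (3,2)]
  WK@(5,1): attacks (5,2) (5,0) (4,1) (4,2) (4,0)
  WQ@(5,4): attacks (5,5) (5,3) (5,2) (5,1) (4,4) (4,5) (4,3) (3,2) [ray(0,-1) blocked at (5,1); ray(-1,0) blocked at (4,4); ray(-1,-1) blocked at (3,2)]
Union (31 distinct): (0,0) (0,2) (0,3) (0,4) (0,5) (1,0) (1,1) (1,2) (1,3) (1,5) (2,2) (2,3) (2,4) (2,5) (3,0) (3,1) (3,2) (3,3) (3,4) (3,5) (4,0) (4,1) (4,2) (4,3) (4,4) (4,5) (5,0) (5,1) (5,2) (5,3) (5,5)

Answer: 31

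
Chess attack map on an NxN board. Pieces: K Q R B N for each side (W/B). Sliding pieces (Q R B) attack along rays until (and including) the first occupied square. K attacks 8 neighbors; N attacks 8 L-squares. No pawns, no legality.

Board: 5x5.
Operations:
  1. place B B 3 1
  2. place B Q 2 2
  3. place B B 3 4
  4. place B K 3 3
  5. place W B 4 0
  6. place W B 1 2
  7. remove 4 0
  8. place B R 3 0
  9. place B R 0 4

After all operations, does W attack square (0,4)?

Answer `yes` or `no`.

Op 1: place BB@(3,1)
Op 2: place BQ@(2,2)
Op 3: place BB@(3,4)
Op 4: place BK@(3,3)
Op 5: place WB@(4,0)
Op 6: place WB@(1,2)
Op 7: remove (4,0)
Op 8: place BR@(3,0)
Op 9: place BR@(0,4)
Per-piece attacks for W:
  WB@(1,2): attacks (2,3) (3,4) (2,1) (3,0) (0,3) (0,1) [ray(1,1) blocked at (3,4); ray(1,-1) blocked at (3,0)]
W attacks (0,4): no

Answer: no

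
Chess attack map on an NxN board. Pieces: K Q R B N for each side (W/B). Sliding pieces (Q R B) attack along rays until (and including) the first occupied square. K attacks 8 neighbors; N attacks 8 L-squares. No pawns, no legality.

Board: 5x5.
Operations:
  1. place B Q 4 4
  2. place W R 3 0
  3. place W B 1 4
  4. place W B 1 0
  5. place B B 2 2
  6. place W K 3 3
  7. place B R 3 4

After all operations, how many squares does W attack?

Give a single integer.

Op 1: place BQ@(4,4)
Op 2: place WR@(3,0)
Op 3: place WB@(1,4)
Op 4: place WB@(1,0)
Op 5: place BB@(2,2)
Op 6: place WK@(3,3)
Op 7: place BR@(3,4)
Per-piece attacks for W:
  WB@(1,0): attacks (2,1) (3,2) (4,3) (0,1)
  WB@(1,4): attacks (2,3) (3,2) (4,1) (0,3)
  WR@(3,0): attacks (3,1) (3,2) (3,3) (4,0) (2,0) (1,0) [ray(0,1) blocked at (3,3); ray(-1,0) blocked at (1,0)]
  WK@(3,3): attacks (3,4) (3,2) (4,3) (2,3) (4,4) (4,2) (2,4) (2,2)
Union (17 distinct): (0,1) (0,3) (1,0) (2,0) (2,1) (2,2) (2,3) (2,4) (3,1) (3,2) (3,3) (3,4) (4,0) (4,1) (4,2) (4,3) (4,4)

Answer: 17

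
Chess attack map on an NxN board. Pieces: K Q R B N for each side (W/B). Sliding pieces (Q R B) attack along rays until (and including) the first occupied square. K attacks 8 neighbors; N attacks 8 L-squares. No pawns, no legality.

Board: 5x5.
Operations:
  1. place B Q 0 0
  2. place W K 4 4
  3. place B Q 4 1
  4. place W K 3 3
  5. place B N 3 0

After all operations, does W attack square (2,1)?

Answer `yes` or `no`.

Op 1: place BQ@(0,0)
Op 2: place WK@(4,4)
Op 3: place BQ@(4,1)
Op 4: place WK@(3,3)
Op 5: place BN@(3,0)
Per-piece attacks for W:
  WK@(3,3): attacks (3,4) (3,2) (4,3) (2,3) (4,4) (4,2) (2,4) (2,2)
  WK@(4,4): attacks (4,3) (3,4) (3,3)
W attacks (2,1): no

Answer: no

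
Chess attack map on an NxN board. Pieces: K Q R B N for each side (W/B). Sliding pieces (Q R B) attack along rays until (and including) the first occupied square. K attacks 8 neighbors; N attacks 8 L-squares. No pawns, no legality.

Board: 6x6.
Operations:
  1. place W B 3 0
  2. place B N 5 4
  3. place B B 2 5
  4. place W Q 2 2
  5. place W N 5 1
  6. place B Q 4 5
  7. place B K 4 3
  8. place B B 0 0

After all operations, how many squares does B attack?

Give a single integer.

Answer: 19

Derivation:
Op 1: place WB@(3,0)
Op 2: place BN@(5,4)
Op 3: place BB@(2,5)
Op 4: place WQ@(2,2)
Op 5: place WN@(5,1)
Op 6: place BQ@(4,5)
Op 7: place BK@(4,3)
Op 8: place BB@(0,0)
Per-piece attacks for B:
  BB@(0,0): attacks (1,1) (2,2) [ray(1,1) blocked at (2,2)]
  BB@(2,5): attacks (3,4) (4,3) (1,4) (0,3) [ray(1,-1) blocked at (4,3)]
  BK@(4,3): attacks (4,4) (4,2) (5,3) (3,3) (5,4) (5,2) (3,4) (3,2)
  BQ@(4,5): attacks (4,4) (4,3) (5,5) (3,5) (2,5) (5,4) (3,4) (2,3) (1,2) (0,1) [ray(0,-1) blocked at (4,3); ray(-1,0) blocked at (2,5); ray(1,-1) blocked at (5,4)]
  BN@(5,4): attacks (3,5) (4,2) (3,3)
Union (19 distinct): (0,1) (0,3) (1,1) (1,2) (1,4) (2,2) (2,3) (2,5) (3,2) (3,3) (3,4) (3,5) (4,2) (4,3) (4,4) (5,2) (5,3) (5,4) (5,5)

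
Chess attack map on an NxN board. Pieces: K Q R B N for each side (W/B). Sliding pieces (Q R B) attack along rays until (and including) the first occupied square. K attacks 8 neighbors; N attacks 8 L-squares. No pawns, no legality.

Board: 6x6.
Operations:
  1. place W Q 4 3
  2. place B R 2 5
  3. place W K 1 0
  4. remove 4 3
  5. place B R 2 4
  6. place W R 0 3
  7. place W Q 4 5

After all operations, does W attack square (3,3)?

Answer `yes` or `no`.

Answer: yes

Derivation:
Op 1: place WQ@(4,3)
Op 2: place BR@(2,5)
Op 3: place WK@(1,0)
Op 4: remove (4,3)
Op 5: place BR@(2,4)
Op 6: place WR@(0,3)
Op 7: place WQ@(4,5)
Per-piece attacks for W:
  WR@(0,3): attacks (0,4) (0,5) (0,2) (0,1) (0,0) (1,3) (2,3) (3,3) (4,3) (5,3)
  WK@(1,0): attacks (1,1) (2,0) (0,0) (2,1) (0,1)
  WQ@(4,5): attacks (4,4) (4,3) (4,2) (4,1) (4,0) (5,5) (3,5) (2,5) (5,4) (3,4) (2,3) (1,2) (0,1) [ray(-1,0) blocked at (2,5)]
W attacks (3,3): yes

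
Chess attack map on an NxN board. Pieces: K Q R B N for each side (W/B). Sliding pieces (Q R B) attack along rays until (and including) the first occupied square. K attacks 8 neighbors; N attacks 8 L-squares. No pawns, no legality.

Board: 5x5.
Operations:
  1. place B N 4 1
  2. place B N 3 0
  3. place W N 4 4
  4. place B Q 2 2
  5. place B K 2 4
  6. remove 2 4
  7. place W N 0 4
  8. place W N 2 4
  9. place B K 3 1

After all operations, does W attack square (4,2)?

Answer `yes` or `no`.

Answer: no

Derivation:
Op 1: place BN@(4,1)
Op 2: place BN@(3,0)
Op 3: place WN@(4,4)
Op 4: place BQ@(2,2)
Op 5: place BK@(2,4)
Op 6: remove (2,4)
Op 7: place WN@(0,4)
Op 8: place WN@(2,4)
Op 9: place BK@(3,1)
Per-piece attacks for W:
  WN@(0,4): attacks (1,2) (2,3)
  WN@(2,4): attacks (3,2) (4,3) (1,2) (0,3)
  WN@(4,4): attacks (3,2) (2,3)
W attacks (4,2): no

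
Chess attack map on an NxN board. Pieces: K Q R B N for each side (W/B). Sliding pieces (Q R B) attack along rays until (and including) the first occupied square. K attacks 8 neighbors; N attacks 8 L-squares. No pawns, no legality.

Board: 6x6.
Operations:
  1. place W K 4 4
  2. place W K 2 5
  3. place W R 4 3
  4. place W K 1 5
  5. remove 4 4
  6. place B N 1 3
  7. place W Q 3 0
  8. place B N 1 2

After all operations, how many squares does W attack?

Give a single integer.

Op 1: place WK@(4,4)
Op 2: place WK@(2,5)
Op 3: place WR@(4,3)
Op 4: place WK@(1,5)
Op 5: remove (4,4)
Op 6: place BN@(1,3)
Op 7: place WQ@(3,0)
Op 8: place BN@(1,2)
Per-piece attacks for W:
  WK@(1,5): attacks (1,4) (2,5) (0,5) (2,4) (0,4)
  WK@(2,5): attacks (2,4) (3,5) (1,5) (3,4) (1,4)
  WQ@(3,0): attacks (3,1) (3,2) (3,3) (3,4) (3,5) (4,0) (5,0) (2,0) (1,0) (0,0) (4,1) (5,2) (2,1) (1,2) [ray(-1,1) blocked at (1,2)]
  WR@(4,3): attacks (4,4) (4,5) (4,2) (4,1) (4,0) (5,3) (3,3) (2,3) (1,3) [ray(-1,0) blocked at (1,3)]
Union (26 distinct): (0,0) (0,4) (0,5) (1,0) (1,2) (1,3) (1,4) (1,5) (2,0) (2,1) (2,3) (2,4) (2,5) (3,1) (3,2) (3,3) (3,4) (3,5) (4,0) (4,1) (4,2) (4,4) (4,5) (5,0) (5,2) (5,3)

Answer: 26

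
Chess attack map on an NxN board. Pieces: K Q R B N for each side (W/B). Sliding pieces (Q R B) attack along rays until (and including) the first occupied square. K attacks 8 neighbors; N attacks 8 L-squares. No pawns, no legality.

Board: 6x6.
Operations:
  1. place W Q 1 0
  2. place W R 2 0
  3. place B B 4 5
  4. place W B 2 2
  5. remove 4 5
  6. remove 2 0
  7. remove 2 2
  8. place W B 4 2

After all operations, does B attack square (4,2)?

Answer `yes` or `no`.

Answer: no

Derivation:
Op 1: place WQ@(1,0)
Op 2: place WR@(2,0)
Op 3: place BB@(4,5)
Op 4: place WB@(2,2)
Op 5: remove (4,5)
Op 6: remove (2,0)
Op 7: remove (2,2)
Op 8: place WB@(4,2)
Per-piece attacks for B:
B attacks (4,2): no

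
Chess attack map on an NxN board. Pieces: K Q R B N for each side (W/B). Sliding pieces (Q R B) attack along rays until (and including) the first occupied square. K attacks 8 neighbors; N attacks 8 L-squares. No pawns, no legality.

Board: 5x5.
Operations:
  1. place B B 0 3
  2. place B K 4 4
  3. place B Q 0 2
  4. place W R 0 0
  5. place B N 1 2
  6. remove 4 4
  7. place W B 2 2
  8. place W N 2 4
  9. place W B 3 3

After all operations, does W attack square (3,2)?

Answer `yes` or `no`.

Op 1: place BB@(0,3)
Op 2: place BK@(4,4)
Op 3: place BQ@(0,2)
Op 4: place WR@(0,0)
Op 5: place BN@(1,2)
Op 6: remove (4,4)
Op 7: place WB@(2,2)
Op 8: place WN@(2,4)
Op 9: place WB@(3,3)
Per-piece attacks for W:
  WR@(0,0): attacks (0,1) (0,2) (1,0) (2,0) (3,0) (4,0) [ray(0,1) blocked at (0,2)]
  WB@(2,2): attacks (3,3) (3,1) (4,0) (1,3) (0,4) (1,1) (0,0) [ray(1,1) blocked at (3,3); ray(-1,-1) blocked at (0,0)]
  WN@(2,4): attacks (3,2) (4,3) (1,2) (0,3)
  WB@(3,3): attacks (4,4) (4,2) (2,4) (2,2) [ray(-1,1) blocked at (2,4); ray(-1,-1) blocked at (2,2)]
W attacks (3,2): yes

Answer: yes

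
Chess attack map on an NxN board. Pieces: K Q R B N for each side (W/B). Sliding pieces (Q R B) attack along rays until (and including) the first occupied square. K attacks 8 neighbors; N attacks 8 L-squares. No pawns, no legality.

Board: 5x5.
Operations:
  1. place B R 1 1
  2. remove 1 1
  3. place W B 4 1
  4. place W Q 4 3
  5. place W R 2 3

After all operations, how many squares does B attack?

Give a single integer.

Op 1: place BR@(1,1)
Op 2: remove (1,1)
Op 3: place WB@(4,1)
Op 4: place WQ@(4,3)
Op 5: place WR@(2,3)
Per-piece attacks for B:
Union (0 distinct): (none)

Answer: 0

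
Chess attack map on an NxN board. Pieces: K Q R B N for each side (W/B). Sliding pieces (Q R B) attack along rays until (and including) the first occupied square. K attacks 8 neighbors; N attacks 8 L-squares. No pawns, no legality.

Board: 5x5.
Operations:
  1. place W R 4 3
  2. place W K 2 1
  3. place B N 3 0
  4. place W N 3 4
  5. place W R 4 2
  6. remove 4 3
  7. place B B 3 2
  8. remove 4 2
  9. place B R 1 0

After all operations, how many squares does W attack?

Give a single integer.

Answer: 10

Derivation:
Op 1: place WR@(4,3)
Op 2: place WK@(2,1)
Op 3: place BN@(3,0)
Op 4: place WN@(3,4)
Op 5: place WR@(4,2)
Op 6: remove (4,3)
Op 7: place BB@(3,2)
Op 8: remove (4,2)
Op 9: place BR@(1,0)
Per-piece attacks for W:
  WK@(2,1): attacks (2,2) (2,0) (3,1) (1,1) (3,2) (3,0) (1,2) (1,0)
  WN@(3,4): attacks (4,2) (2,2) (1,3)
Union (10 distinct): (1,0) (1,1) (1,2) (1,3) (2,0) (2,2) (3,0) (3,1) (3,2) (4,2)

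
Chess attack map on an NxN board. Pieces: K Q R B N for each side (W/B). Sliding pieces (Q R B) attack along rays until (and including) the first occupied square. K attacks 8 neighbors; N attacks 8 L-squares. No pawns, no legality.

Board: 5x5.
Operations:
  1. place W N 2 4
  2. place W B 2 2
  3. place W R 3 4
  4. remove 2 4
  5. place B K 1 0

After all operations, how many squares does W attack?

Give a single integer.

Op 1: place WN@(2,4)
Op 2: place WB@(2,2)
Op 3: place WR@(3,4)
Op 4: remove (2,4)
Op 5: place BK@(1,0)
Per-piece attacks for W:
  WB@(2,2): attacks (3,3) (4,4) (3,1) (4,0) (1,3) (0,4) (1,1) (0,0)
  WR@(3,4): attacks (3,3) (3,2) (3,1) (3,0) (4,4) (2,4) (1,4) (0,4)
Union (12 distinct): (0,0) (0,4) (1,1) (1,3) (1,4) (2,4) (3,0) (3,1) (3,2) (3,3) (4,0) (4,4)

Answer: 12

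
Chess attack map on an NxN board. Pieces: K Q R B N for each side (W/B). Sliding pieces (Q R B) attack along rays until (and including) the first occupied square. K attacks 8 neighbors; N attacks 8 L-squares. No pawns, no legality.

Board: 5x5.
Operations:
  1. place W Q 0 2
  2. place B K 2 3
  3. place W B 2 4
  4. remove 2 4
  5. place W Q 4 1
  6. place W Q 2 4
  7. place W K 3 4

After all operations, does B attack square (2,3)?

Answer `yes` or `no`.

Op 1: place WQ@(0,2)
Op 2: place BK@(2,3)
Op 3: place WB@(2,4)
Op 4: remove (2,4)
Op 5: place WQ@(4,1)
Op 6: place WQ@(2,4)
Op 7: place WK@(3,4)
Per-piece attacks for B:
  BK@(2,3): attacks (2,4) (2,2) (3,3) (1,3) (3,4) (3,2) (1,4) (1,2)
B attacks (2,3): no

Answer: no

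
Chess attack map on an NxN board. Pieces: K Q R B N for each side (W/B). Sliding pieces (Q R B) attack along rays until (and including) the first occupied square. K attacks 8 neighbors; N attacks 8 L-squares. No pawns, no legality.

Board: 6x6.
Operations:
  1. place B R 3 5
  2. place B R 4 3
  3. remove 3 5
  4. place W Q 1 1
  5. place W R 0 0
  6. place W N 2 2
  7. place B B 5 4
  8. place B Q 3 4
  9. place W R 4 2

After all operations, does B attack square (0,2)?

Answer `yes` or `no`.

Answer: no

Derivation:
Op 1: place BR@(3,5)
Op 2: place BR@(4,3)
Op 3: remove (3,5)
Op 4: place WQ@(1,1)
Op 5: place WR@(0,0)
Op 6: place WN@(2,2)
Op 7: place BB@(5,4)
Op 8: place BQ@(3,4)
Op 9: place WR@(4,2)
Per-piece attacks for B:
  BQ@(3,4): attacks (3,5) (3,3) (3,2) (3,1) (3,0) (4,4) (5,4) (2,4) (1,4) (0,4) (4,5) (4,3) (2,5) (2,3) (1,2) (0,1) [ray(1,0) blocked at (5,4); ray(1,-1) blocked at (4,3)]
  BR@(4,3): attacks (4,4) (4,5) (4,2) (5,3) (3,3) (2,3) (1,3) (0,3) [ray(0,-1) blocked at (4,2)]
  BB@(5,4): attacks (4,5) (4,3) [ray(-1,-1) blocked at (4,3)]
B attacks (0,2): no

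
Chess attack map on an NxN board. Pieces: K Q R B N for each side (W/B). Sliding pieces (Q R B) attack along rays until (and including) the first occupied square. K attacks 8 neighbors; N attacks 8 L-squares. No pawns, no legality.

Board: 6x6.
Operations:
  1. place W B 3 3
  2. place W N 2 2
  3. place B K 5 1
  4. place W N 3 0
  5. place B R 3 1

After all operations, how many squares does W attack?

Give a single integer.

Op 1: place WB@(3,3)
Op 2: place WN@(2,2)
Op 3: place BK@(5,1)
Op 4: place WN@(3,0)
Op 5: place BR@(3,1)
Per-piece attacks for W:
  WN@(2,2): attacks (3,4) (4,3) (1,4) (0,3) (3,0) (4,1) (1,0) (0,1)
  WN@(3,0): attacks (4,2) (5,1) (2,2) (1,1)
  WB@(3,3): attacks (4,4) (5,5) (4,2) (5,1) (2,4) (1,5) (2,2) [ray(1,-1) blocked at (5,1); ray(-1,-1) blocked at (2,2)]
Union (16 distinct): (0,1) (0,3) (1,0) (1,1) (1,4) (1,5) (2,2) (2,4) (3,0) (3,4) (4,1) (4,2) (4,3) (4,4) (5,1) (5,5)

Answer: 16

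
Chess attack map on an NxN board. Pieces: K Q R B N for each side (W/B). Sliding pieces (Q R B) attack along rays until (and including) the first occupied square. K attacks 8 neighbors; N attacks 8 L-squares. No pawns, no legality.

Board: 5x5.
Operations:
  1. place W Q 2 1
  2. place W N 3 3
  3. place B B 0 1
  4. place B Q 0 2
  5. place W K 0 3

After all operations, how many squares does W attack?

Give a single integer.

Op 1: place WQ@(2,1)
Op 2: place WN@(3,3)
Op 3: place BB@(0,1)
Op 4: place BQ@(0,2)
Op 5: place WK@(0,3)
Per-piece attacks for W:
  WK@(0,3): attacks (0,4) (0,2) (1,3) (1,4) (1,2)
  WQ@(2,1): attacks (2,2) (2,3) (2,4) (2,0) (3,1) (4,1) (1,1) (0,1) (3,2) (4,3) (3,0) (1,2) (0,3) (1,0) [ray(-1,0) blocked at (0,1); ray(-1,1) blocked at (0,3)]
  WN@(3,3): attacks (1,4) (4,1) (2,1) (1,2)
Union (19 distinct): (0,1) (0,2) (0,3) (0,4) (1,0) (1,1) (1,2) (1,3) (1,4) (2,0) (2,1) (2,2) (2,3) (2,4) (3,0) (3,1) (3,2) (4,1) (4,3)

Answer: 19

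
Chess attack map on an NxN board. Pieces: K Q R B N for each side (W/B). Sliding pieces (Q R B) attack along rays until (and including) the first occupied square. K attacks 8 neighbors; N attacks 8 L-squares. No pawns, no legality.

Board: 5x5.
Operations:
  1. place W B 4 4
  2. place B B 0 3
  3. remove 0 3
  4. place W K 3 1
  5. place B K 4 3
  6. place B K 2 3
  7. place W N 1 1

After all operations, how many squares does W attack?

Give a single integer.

Op 1: place WB@(4,4)
Op 2: place BB@(0,3)
Op 3: remove (0,3)
Op 4: place WK@(3,1)
Op 5: place BK@(4,3)
Op 6: place BK@(2,3)
Op 7: place WN@(1,1)
Per-piece attacks for W:
  WN@(1,1): attacks (2,3) (3,2) (0,3) (3,0)
  WK@(3,1): attacks (3,2) (3,0) (4,1) (2,1) (4,2) (4,0) (2,2) (2,0)
  WB@(4,4): attacks (3,3) (2,2) (1,1) [ray(-1,-1) blocked at (1,1)]
Union (12 distinct): (0,3) (1,1) (2,0) (2,1) (2,2) (2,3) (3,0) (3,2) (3,3) (4,0) (4,1) (4,2)

Answer: 12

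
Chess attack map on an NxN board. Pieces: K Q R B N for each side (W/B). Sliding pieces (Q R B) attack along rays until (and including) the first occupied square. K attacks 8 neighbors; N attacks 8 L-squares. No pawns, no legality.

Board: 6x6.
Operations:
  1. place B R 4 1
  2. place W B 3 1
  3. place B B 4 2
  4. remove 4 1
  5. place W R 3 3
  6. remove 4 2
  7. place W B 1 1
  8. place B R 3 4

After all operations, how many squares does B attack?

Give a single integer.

Op 1: place BR@(4,1)
Op 2: place WB@(3,1)
Op 3: place BB@(4,2)
Op 4: remove (4,1)
Op 5: place WR@(3,3)
Op 6: remove (4,2)
Op 7: place WB@(1,1)
Op 8: place BR@(3,4)
Per-piece attacks for B:
  BR@(3,4): attacks (3,5) (3,3) (4,4) (5,4) (2,4) (1,4) (0,4) [ray(0,-1) blocked at (3,3)]
Union (7 distinct): (0,4) (1,4) (2,4) (3,3) (3,5) (4,4) (5,4)

Answer: 7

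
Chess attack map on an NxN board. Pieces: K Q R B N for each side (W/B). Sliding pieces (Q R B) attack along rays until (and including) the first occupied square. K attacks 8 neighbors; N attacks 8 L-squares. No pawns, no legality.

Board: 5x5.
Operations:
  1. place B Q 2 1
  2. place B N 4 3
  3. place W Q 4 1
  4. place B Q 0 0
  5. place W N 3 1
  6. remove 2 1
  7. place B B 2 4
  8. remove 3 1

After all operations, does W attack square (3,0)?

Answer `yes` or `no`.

Answer: yes

Derivation:
Op 1: place BQ@(2,1)
Op 2: place BN@(4,3)
Op 3: place WQ@(4,1)
Op 4: place BQ@(0,0)
Op 5: place WN@(3,1)
Op 6: remove (2,1)
Op 7: place BB@(2,4)
Op 8: remove (3,1)
Per-piece attacks for W:
  WQ@(4,1): attacks (4,2) (4,3) (4,0) (3,1) (2,1) (1,1) (0,1) (3,2) (2,3) (1,4) (3,0) [ray(0,1) blocked at (4,3)]
W attacks (3,0): yes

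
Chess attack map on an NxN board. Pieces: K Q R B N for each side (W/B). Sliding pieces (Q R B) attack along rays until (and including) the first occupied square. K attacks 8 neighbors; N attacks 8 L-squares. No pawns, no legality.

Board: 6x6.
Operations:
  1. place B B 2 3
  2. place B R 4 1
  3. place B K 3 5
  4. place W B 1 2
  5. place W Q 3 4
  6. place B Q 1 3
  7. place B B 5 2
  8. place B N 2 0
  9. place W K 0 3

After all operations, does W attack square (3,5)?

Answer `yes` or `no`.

Op 1: place BB@(2,3)
Op 2: place BR@(4,1)
Op 3: place BK@(3,5)
Op 4: place WB@(1,2)
Op 5: place WQ@(3,4)
Op 6: place BQ@(1,3)
Op 7: place BB@(5,2)
Op 8: place BN@(2,0)
Op 9: place WK@(0,3)
Per-piece attacks for W:
  WK@(0,3): attacks (0,4) (0,2) (1,3) (1,4) (1,2)
  WB@(1,2): attacks (2,3) (2,1) (3,0) (0,3) (0,1) [ray(1,1) blocked at (2,3); ray(-1,1) blocked at (0,3)]
  WQ@(3,4): attacks (3,5) (3,3) (3,2) (3,1) (3,0) (4,4) (5,4) (2,4) (1,4) (0,4) (4,5) (4,3) (5,2) (2,5) (2,3) [ray(0,1) blocked at (3,5); ray(1,-1) blocked at (5,2); ray(-1,-1) blocked at (2,3)]
W attacks (3,5): yes

Answer: yes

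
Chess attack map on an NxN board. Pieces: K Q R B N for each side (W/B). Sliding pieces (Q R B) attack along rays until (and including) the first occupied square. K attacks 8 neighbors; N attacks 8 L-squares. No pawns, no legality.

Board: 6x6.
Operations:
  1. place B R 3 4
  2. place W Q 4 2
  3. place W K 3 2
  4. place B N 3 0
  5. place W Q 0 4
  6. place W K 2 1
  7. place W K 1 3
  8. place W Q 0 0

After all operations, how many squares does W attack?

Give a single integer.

Answer: 32

Derivation:
Op 1: place BR@(3,4)
Op 2: place WQ@(4,2)
Op 3: place WK@(3,2)
Op 4: place BN@(3,0)
Op 5: place WQ@(0,4)
Op 6: place WK@(2,1)
Op 7: place WK@(1,3)
Op 8: place WQ@(0,0)
Per-piece attacks for W:
  WQ@(0,0): attacks (0,1) (0,2) (0,3) (0,4) (1,0) (2,0) (3,0) (1,1) (2,2) (3,3) (4,4) (5,5) [ray(0,1) blocked at (0,4); ray(1,0) blocked at (3,0)]
  WQ@(0,4): attacks (0,5) (0,3) (0,2) (0,1) (0,0) (1,4) (2,4) (3,4) (1,5) (1,3) [ray(0,-1) blocked at (0,0); ray(1,0) blocked at (3,4); ray(1,-1) blocked at (1,3)]
  WK@(1,3): attacks (1,4) (1,2) (2,3) (0,3) (2,4) (2,2) (0,4) (0,2)
  WK@(2,1): attacks (2,2) (2,0) (3,1) (1,1) (3,2) (3,0) (1,2) (1,0)
  WK@(3,2): attacks (3,3) (3,1) (4,2) (2,2) (4,3) (4,1) (2,3) (2,1)
  WQ@(4,2): attacks (4,3) (4,4) (4,5) (4,1) (4,0) (5,2) (3,2) (5,3) (5,1) (3,3) (2,4) (1,5) (3,1) (2,0) [ray(-1,0) blocked at (3,2)]
Union (32 distinct): (0,0) (0,1) (0,2) (0,3) (0,4) (0,5) (1,0) (1,1) (1,2) (1,3) (1,4) (1,5) (2,0) (2,1) (2,2) (2,3) (2,4) (3,0) (3,1) (3,2) (3,3) (3,4) (4,0) (4,1) (4,2) (4,3) (4,4) (4,5) (5,1) (5,2) (5,3) (5,5)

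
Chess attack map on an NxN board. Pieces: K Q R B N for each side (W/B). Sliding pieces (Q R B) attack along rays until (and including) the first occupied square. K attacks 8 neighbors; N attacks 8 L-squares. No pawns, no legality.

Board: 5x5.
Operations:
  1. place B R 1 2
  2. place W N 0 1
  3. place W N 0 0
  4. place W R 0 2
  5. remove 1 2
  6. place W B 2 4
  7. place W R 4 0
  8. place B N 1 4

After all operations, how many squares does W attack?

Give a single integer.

Answer: 18

Derivation:
Op 1: place BR@(1,2)
Op 2: place WN@(0,1)
Op 3: place WN@(0,0)
Op 4: place WR@(0,2)
Op 5: remove (1,2)
Op 6: place WB@(2,4)
Op 7: place WR@(4,0)
Op 8: place BN@(1,4)
Per-piece attacks for W:
  WN@(0,0): attacks (1,2) (2,1)
  WN@(0,1): attacks (1,3) (2,2) (2,0)
  WR@(0,2): attacks (0,3) (0,4) (0,1) (1,2) (2,2) (3,2) (4,2) [ray(0,-1) blocked at (0,1)]
  WB@(2,4): attacks (3,3) (4,2) (1,3) (0,2) [ray(-1,-1) blocked at (0,2)]
  WR@(4,0): attacks (4,1) (4,2) (4,3) (4,4) (3,0) (2,0) (1,0) (0,0) [ray(-1,0) blocked at (0,0)]
Union (18 distinct): (0,0) (0,1) (0,2) (0,3) (0,4) (1,0) (1,2) (1,3) (2,0) (2,1) (2,2) (3,0) (3,2) (3,3) (4,1) (4,2) (4,3) (4,4)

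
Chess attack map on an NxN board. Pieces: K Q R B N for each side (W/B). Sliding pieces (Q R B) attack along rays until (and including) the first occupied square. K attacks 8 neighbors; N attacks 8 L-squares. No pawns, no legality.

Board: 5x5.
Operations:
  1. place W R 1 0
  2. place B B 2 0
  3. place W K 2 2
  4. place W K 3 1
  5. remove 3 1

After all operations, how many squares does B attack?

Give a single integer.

Op 1: place WR@(1,0)
Op 2: place BB@(2,0)
Op 3: place WK@(2,2)
Op 4: place WK@(3,1)
Op 5: remove (3,1)
Per-piece attacks for B:
  BB@(2,0): attacks (3,1) (4,2) (1,1) (0,2)
Union (4 distinct): (0,2) (1,1) (3,1) (4,2)

Answer: 4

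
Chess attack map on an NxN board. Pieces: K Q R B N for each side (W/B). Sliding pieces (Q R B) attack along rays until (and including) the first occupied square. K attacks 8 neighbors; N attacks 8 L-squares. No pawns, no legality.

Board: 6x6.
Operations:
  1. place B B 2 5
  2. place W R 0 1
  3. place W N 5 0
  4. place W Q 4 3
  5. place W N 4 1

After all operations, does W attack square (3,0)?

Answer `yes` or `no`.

Answer: no

Derivation:
Op 1: place BB@(2,5)
Op 2: place WR@(0,1)
Op 3: place WN@(5,0)
Op 4: place WQ@(4,3)
Op 5: place WN@(4,1)
Per-piece attacks for W:
  WR@(0,1): attacks (0,2) (0,3) (0,4) (0,5) (0,0) (1,1) (2,1) (3,1) (4,1) [ray(1,0) blocked at (4,1)]
  WN@(4,1): attacks (5,3) (3,3) (2,2) (2,0)
  WQ@(4,3): attacks (4,4) (4,5) (4,2) (4,1) (5,3) (3,3) (2,3) (1,3) (0,3) (5,4) (5,2) (3,4) (2,5) (3,2) (2,1) (1,0) [ray(0,-1) blocked at (4,1); ray(-1,1) blocked at (2,5)]
  WN@(5,0): attacks (4,2) (3,1)
W attacks (3,0): no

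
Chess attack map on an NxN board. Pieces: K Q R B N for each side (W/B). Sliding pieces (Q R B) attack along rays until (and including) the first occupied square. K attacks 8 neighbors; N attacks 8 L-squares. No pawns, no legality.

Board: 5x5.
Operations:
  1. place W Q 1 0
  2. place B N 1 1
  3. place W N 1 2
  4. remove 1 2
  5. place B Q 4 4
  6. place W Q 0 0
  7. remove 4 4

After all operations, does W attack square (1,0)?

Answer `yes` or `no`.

Answer: yes

Derivation:
Op 1: place WQ@(1,0)
Op 2: place BN@(1,1)
Op 3: place WN@(1,2)
Op 4: remove (1,2)
Op 5: place BQ@(4,4)
Op 6: place WQ@(0,0)
Op 7: remove (4,4)
Per-piece attacks for W:
  WQ@(0,0): attacks (0,1) (0,2) (0,3) (0,4) (1,0) (1,1) [ray(1,0) blocked at (1,0); ray(1,1) blocked at (1,1)]
  WQ@(1,0): attacks (1,1) (2,0) (3,0) (4,0) (0,0) (2,1) (3,2) (4,3) (0,1) [ray(0,1) blocked at (1,1); ray(-1,0) blocked at (0,0)]
W attacks (1,0): yes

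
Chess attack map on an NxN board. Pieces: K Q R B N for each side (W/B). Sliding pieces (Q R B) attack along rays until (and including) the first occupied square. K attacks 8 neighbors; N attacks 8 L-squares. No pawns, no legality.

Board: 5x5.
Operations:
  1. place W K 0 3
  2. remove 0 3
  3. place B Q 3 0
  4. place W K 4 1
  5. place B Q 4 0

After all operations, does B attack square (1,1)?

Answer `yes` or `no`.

Answer: no

Derivation:
Op 1: place WK@(0,3)
Op 2: remove (0,3)
Op 3: place BQ@(3,0)
Op 4: place WK@(4,1)
Op 5: place BQ@(4,0)
Per-piece attacks for B:
  BQ@(3,0): attacks (3,1) (3,2) (3,3) (3,4) (4,0) (2,0) (1,0) (0,0) (4,1) (2,1) (1,2) (0,3) [ray(1,0) blocked at (4,0); ray(1,1) blocked at (4,1)]
  BQ@(4,0): attacks (4,1) (3,0) (3,1) (2,2) (1,3) (0,4) [ray(0,1) blocked at (4,1); ray(-1,0) blocked at (3,0)]
B attacks (1,1): no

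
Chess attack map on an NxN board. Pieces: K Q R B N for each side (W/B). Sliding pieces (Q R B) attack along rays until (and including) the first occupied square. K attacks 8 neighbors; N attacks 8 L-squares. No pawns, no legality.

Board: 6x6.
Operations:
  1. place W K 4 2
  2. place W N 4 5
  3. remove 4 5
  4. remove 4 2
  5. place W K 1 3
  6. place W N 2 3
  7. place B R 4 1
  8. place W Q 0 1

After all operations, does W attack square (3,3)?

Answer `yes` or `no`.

Answer: no

Derivation:
Op 1: place WK@(4,2)
Op 2: place WN@(4,5)
Op 3: remove (4,5)
Op 4: remove (4,2)
Op 5: place WK@(1,3)
Op 6: place WN@(2,3)
Op 7: place BR@(4,1)
Op 8: place WQ@(0,1)
Per-piece attacks for W:
  WQ@(0,1): attacks (0,2) (0,3) (0,4) (0,5) (0,0) (1,1) (2,1) (3,1) (4,1) (1,2) (2,3) (1,0) [ray(1,0) blocked at (4,1); ray(1,1) blocked at (2,3)]
  WK@(1,3): attacks (1,4) (1,2) (2,3) (0,3) (2,4) (2,2) (0,4) (0,2)
  WN@(2,3): attacks (3,5) (4,4) (1,5) (0,4) (3,1) (4,2) (1,1) (0,2)
W attacks (3,3): no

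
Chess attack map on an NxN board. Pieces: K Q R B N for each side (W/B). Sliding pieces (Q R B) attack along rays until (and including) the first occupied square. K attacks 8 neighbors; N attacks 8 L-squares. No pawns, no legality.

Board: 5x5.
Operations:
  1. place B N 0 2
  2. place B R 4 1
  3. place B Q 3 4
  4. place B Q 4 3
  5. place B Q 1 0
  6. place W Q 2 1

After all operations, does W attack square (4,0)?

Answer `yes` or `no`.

Answer: no

Derivation:
Op 1: place BN@(0,2)
Op 2: place BR@(4,1)
Op 3: place BQ@(3,4)
Op 4: place BQ@(4,3)
Op 5: place BQ@(1,0)
Op 6: place WQ@(2,1)
Per-piece attacks for W:
  WQ@(2,1): attacks (2,2) (2,3) (2,4) (2,0) (3,1) (4,1) (1,1) (0,1) (3,2) (4,3) (3,0) (1,2) (0,3) (1,0) [ray(1,0) blocked at (4,1); ray(1,1) blocked at (4,3); ray(-1,-1) blocked at (1,0)]
W attacks (4,0): no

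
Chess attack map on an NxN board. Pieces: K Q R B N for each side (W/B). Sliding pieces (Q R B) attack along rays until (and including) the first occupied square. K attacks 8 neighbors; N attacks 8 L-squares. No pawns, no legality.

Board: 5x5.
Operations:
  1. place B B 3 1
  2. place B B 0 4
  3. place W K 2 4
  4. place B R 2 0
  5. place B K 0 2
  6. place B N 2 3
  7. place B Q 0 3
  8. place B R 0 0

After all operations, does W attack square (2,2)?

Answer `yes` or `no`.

Op 1: place BB@(3,1)
Op 2: place BB@(0,4)
Op 3: place WK@(2,4)
Op 4: place BR@(2,0)
Op 5: place BK@(0,2)
Op 6: place BN@(2,3)
Op 7: place BQ@(0,3)
Op 8: place BR@(0,0)
Per-piece attacks for W:
  WK@(2,4): attacks (2,3) (3,4) (1,4) (3,3) (1,3)
W attacks (2,2): no

Answer: no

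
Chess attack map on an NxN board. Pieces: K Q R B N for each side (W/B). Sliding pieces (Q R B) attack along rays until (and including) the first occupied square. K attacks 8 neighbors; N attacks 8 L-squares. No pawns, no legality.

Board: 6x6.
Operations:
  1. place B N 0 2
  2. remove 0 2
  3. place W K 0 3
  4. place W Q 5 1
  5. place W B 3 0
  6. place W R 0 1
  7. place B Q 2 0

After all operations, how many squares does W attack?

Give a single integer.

Op 1: place BN@(0,2)
Op 2: remove (0,2)
Op 3: place WK@(0,3)
Op 4: place WQ@(5,1)
Op 5: place WB@(3,0)
Op 6: place WR@(0,1)
Op 7: place BQ@(2,0)
Per-piece attacks for W:
  WR@(0,1): attacks (0,2) (0,3) (0,0) (1,1) (2,1) (3,1) (4,1) (5,1) [ray(0,1) blocked at (0,3); ray(1,0) blocked at (5,1)]
  WK@(0,3): attacks (0,4) (0,2) (1,3) (1,4) (1,2)
  WB@(3,0): attacks (4,1) (5,2) (2,1) (1,2) (0,3) [ray(-1,1) blocked at (0,3)]
  WQ@(5,1): attacks (5,2) (5,3) (5,4) (5,5) (5,0) (4,1) (3,1) (2,1) (1,1) (0,1) (4,2) (3,3) (2,4) (1,5) (4,0) [ray(-1,0) blocked at (0,1)]
Union (23 distinct): (0,0) (0,1) (0,2) (0,3) (0,4) (1,1) (1,2) (1,3) (1,4) (1,5) (2,1) (2,4) (3,1) (3,3) (4,0) (4,1) (4,2) (5,0) (5,1) (5,2) (5,3) (5,4) (5,5)

Answer: 23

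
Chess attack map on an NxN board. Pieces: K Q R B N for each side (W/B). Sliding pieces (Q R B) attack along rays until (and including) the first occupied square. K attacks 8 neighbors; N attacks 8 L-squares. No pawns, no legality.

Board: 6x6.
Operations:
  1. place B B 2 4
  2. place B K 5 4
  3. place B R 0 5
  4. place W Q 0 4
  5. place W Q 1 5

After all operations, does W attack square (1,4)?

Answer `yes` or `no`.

Op 1: place BB@(2,4)
Op 2: place BK@(5,4)
Op 3: place BR@(0,5)
Op 4: place WQ@(0,4)
Op 5: place WQ@(1,5)
Per-piece attacks for W:
  WQ@(0,4): attacks (0,5) (0,3) (0,2) (0,1) (0,0) (1,4) (2,4) (1,5) (1,3) (2,2) (3,1) (4,0) [ray(0,1) blocked at (0,5); ray(1,0) blocked at (2,4); ray(1,1) blocked at (1,5)]
  WQ@(1,5): attacks (1,4) (1,3) (1,2) (1,1) (1,0) (2,5) (3,5) (4,5) (5,5) (0,5) (2,4) (0,4) [ray(-1,0) blocked at (0,5); ray(1,-1) blocked at (2,4); ray(-1,-1) blocked at (0,4)]
W attacks (1,4): yes

Answer: yes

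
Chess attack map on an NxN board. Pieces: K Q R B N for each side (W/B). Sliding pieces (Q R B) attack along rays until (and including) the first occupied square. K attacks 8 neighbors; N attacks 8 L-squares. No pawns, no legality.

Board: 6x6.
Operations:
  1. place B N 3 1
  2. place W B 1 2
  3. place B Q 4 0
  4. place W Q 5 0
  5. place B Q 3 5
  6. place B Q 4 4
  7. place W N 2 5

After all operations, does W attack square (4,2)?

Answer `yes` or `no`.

Answer: no

Derivation:
Op 1: place BN@(3,1)
Op 2: place WB@(1,2)
Op 3: place BQ@(4,0)
Op 4: place WQ@(5,0)
Op 5: place BQ@(3,5)
Op 6: place BQ@(4,4)
Op 7: place WN@(2,5)
Per-piece attacks for W:
  WB@(1,2): attacks (2,3) (3,4) (4,5) (2,1) (3,0) (0,3) (0,1)
  WN@(2,5): attacks (3,3) (4,4) (1,3) (0,4)
  WQ@(5,0): attacks (5,1) (5,2) (5,3) (5,4) (5,5) (4,0) (4,1) (3,2) (2,3) (1,4) (0,5) [ray(-1,0) blocked at (4,0)]
W attacks (4,2): no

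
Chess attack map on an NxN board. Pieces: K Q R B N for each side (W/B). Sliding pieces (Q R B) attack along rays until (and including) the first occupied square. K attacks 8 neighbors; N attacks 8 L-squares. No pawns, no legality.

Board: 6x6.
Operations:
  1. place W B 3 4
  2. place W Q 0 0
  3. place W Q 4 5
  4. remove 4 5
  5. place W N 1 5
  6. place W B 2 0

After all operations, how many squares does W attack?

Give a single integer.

Answer: 22

Derivation:
Op 1: place WB@(3,4)
Op 2: place WQ@(0,0)
Op 3: place WQ@(4,5)
Op 4: remove (4,5)
Op 5: place WN@(1,5)
Op 6: place WB@(2,0)
Per-piece attacks for W:
  WQ@(0,0): attacks (0,1) (0,2) (0,3) (0,4) (0,5) (1,0) (2,0) (1,1) (2,2) (3,3) (4,4) (5,5) [ray(1,0) blocked at (2,0)]
  WN@(1,5): attacks (2,3) (3,4) (0,3)
  WB@(2,0): attacks (3,1) (4,2) (5,3) (1,1) (0,2)
  WB@(3,4): attacks (4,5) (4,3) (5,2) (2,5) (2,3) (1,2) (0,1)
Union (22 distinct): (0,1) (0,2) (0,3) (0,4) (0,5) (1,0) (1,1) (1,2) (2,0) (2,2) (2,3) (2,5) (3,1) (3,3) (3,4) (4,2) (4,3) (4,4) (4,5) (5,2) (5,3) (5,5)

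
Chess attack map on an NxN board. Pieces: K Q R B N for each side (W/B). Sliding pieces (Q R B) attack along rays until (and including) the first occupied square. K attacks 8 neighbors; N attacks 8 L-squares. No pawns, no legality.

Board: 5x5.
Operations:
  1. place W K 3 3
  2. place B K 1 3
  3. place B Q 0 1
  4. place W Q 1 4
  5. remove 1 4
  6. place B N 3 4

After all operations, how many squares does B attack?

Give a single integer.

Answer: 17

Derivation:
Op 1: place WK@(3,3)
Op 2: place BK@(1,3)
Op 3: place BQ@(0,1)
Op 4: place WQ@(1,4)
Op 5: remove (1,4)
Op 6: place BN@(3,4)
Per-piece attacks for B:
  BQ@(0,1): attacks (0,2) (0,3) (0,4) (0,0) (1,1) (2,1) (3,1) (4,1) (1,2) (2,3) (3,4) (1,0) [ray(1,1) blocked at (3,4)]
  BK@(1,3): attacks (1,4) (1,2) (2,3) (0,3) (2,4) (2,2) (0,4) (0,2)
  BN@(3,4): attacks (4,2) (2,2) (1,3)
Union (17 distinct): (0,0) (0,2) (0,3) (0,4) (1,0) (1,1) (1,2) (1,3) (1,4) (2,1) (2,2) (2,3) (2,4) (3,1) (3,4) (4,1) (4,2)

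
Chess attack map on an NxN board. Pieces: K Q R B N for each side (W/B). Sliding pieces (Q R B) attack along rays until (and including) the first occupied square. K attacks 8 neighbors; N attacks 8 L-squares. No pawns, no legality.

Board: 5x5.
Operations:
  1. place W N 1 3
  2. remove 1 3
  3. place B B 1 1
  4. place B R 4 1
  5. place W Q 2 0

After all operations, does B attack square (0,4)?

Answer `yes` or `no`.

Answer: no

Derivation:
Op 1: place WN@(1,3)
Op 2: remove (1,3)
Op 3: place BB@(1,1)
Op 4: place BR@(4,1)
Op 5: place WQ@(2,0)
Per-piece attacks for B:
  BB@(1,1): attacks (2,2) (3,3) (4,4) (2,0) (0,2) (0,0) [ray(1,-1) blocked at (2,0)]
  BR@(4,1): attacks (4,2) (4,3) (4,4) (4,0) (3,1) (2,1) (1,1) [ray(-1,0) blocked at (1,1)]
B attacks (0,4): no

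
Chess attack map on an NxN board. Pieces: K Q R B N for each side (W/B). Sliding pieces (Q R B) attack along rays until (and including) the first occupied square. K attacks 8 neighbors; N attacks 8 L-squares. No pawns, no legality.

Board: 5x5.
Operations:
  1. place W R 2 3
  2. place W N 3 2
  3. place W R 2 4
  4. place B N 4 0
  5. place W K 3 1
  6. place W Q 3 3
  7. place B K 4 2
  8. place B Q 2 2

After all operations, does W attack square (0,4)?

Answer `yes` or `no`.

Op 1: place WR@(2,3)
Op 2: place WN@(3,2)
Op 3: place WR@(2,4)
Op 4: place BN@(4,0)
Op 5: place WK@(3,1)
Op 6: place WQ@(3,3)
Op 7: place BK@(4,2)
Op 8: place BQ@(2,2)
Per-piece attacks for W:
  WR@(2,3): attacks (2,4) (2,2) (3,3) (1,3) (0,3) [ray(0,1) blocked at (2,4); ray(0,-1) blocked at (2,2); ray(1,0) blocked at (3,3)]
  WR@(2,4): attacks (2,3) (3,4) (4,4) (1,4) (0,4) [ray(0,-1) blocked at (2,3)]
  WK@(3,1): attacks (3,2) (3,0) (4,1) (2,1) (4,2) (4,0) (2,2) (2,0)
  WN@(3,2): attacks (4,4) (2,4) (1,3) (4,0) (2,0) (1,1)
  WQ@(3,3): attacks (3,4) (3,2) (4,3) (2,3) (4,4) (4,2) (2,4) (2,2) [ray(0,-1) blocked at (3,2); ray(-1,0) blocked at (2,3); ray(1,-1) blocked at (4,2); ray(-1,1) blocked at (2,4); ray(-1,-1) blocked at (2,2)]
W attacks (0,4): yes

Answer: yes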